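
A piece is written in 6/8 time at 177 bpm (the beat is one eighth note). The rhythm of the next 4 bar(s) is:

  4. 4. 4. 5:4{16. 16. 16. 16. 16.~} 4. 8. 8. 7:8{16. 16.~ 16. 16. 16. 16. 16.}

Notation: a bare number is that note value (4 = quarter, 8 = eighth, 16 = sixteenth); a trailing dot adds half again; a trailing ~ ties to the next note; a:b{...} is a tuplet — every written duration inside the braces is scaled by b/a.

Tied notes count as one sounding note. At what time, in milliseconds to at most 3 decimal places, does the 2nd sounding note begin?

1. 0.0ms @ 0 + 1016.949ms (3)
2. 1016.949ms @ 3 + 1016.949ms (3)
3. 2033.898ms @ 6 + 1016.949ms (3)
4. 3050.847ms @ 9 + 203.39ms (3/5)
5. 3254.237ms @ 48/5 + 203.39ms (3/5)
6. 3457.627ms @ 51/5 + 203.39ms (3/5)
7. 3661.017ms @ 54/5 + 203.39ms (3/5)
8. 3864.407ms @ 57/5 + 1220.339ms (18/5)
9. 5084.746ms @ 15 + 508.475ms (3/2)
10. 5593.22ms @ 33/2 + 508.475ms (3/2)
11. 6101.695ms @ 18 + 290.557ms (6/7)
12. 6392.252ms @ 132/7 + 581.114ms (12/7)
13. 6973.366ms @ 144/7 + 290.557ms (6/7)
14. 7263.923ms @ 150/7 + 290.557ms (6/7)
15. 7554.479ms @ 156/7 + 290.557ms (6/7)
16. 7845.036ms @ 162/7 + 290.557ms (6/7)

note 2 onset = 3b = 1016.949ms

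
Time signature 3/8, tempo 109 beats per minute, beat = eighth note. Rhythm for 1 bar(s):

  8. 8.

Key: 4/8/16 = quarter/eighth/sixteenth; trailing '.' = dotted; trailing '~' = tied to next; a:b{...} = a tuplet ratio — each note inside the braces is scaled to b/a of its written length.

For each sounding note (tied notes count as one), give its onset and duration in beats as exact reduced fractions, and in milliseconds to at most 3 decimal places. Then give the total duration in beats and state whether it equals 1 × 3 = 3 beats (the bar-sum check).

1) 0.0ms=0b +825.688ms=3/2b
2) 825.688ms=3/2b +825.688ms=3/2b
Σ=3b of 3 (109bpm 3/8) — PASS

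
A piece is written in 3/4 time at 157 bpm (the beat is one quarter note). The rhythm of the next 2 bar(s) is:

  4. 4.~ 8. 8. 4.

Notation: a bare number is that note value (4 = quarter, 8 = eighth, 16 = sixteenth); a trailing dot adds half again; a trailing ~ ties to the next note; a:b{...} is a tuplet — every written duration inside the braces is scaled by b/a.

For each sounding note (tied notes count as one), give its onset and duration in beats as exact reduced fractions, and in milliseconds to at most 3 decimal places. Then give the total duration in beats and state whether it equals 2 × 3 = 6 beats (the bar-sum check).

1) 0.0ms=0b +573.248ms=3/2b
2) 573.248ms=3/2b +859.873ms=9/4b
3) 1433.121ms=15/4b +286.624ms=3/4b
4) 1719.745ms=9/2b +573.248ms=3/2b
Σ=6b of 6 (157bpm 3/4) — PASS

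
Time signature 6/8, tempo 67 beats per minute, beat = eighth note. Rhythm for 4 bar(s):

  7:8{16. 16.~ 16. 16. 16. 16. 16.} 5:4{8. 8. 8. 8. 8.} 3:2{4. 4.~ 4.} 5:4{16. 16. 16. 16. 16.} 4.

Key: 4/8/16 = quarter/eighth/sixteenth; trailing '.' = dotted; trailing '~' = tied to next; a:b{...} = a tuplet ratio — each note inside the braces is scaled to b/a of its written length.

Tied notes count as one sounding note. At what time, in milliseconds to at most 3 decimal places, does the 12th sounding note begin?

1. 0.0ms @ 0 + 767.591ms (6/7)
2. 767.591ms @ 6/7 + 1535.181ms (12/7)
3. 2302.772ms @ 18/7 + 767.591ms (6/7)
4. 3070.362ms @ 24/7 + 767.591ms (6/7)
5. 3837.953ms @ 30/7 + 767.591ms (6/7)
6. 4605.544ms @ 36/7 + 767.591ms (6/7)
7. 5373.134ms @ 6 + 1074.627ms (6/5)
8. 6447.761ms @ 36/5 + 1074.627ms (6/5)
9. 7522.388ms @ 42/5 + 1074.627ms (6/5)
10. 8597.015ms @ 48/5 + 1074.627ms (6/5)
11. 9671.642ms @ 54/5 + 1074.627ms (6/5)
12. 10746.269ms @ 12 + 1791.045ms (2)
13. 12537.313ms @ 14 + 3582.09ms (4)
14. 16119.403ms @ 18 + 537.313ms (3/5)
15. 16656.716ms @ 93/5 + 537.313ms (3/5)
16. 17194.03ms @ 96/5 + 537.313ms (3/5)
17. 17731.343ms @ 99/5 + 537.313ms (3/5)
18. 18268.657ms @ 102/5 + 537.313ms (3/5)
19. 18805.97ms @ 21 + 2686.567ms (3)

note 12 onset = 12b = 10746.269ms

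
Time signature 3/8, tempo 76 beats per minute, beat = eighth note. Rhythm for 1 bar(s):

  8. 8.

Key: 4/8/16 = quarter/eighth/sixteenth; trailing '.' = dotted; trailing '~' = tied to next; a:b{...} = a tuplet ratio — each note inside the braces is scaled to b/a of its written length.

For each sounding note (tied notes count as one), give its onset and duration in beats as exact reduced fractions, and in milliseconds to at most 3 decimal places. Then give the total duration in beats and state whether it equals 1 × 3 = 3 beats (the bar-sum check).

1) 0.0ms=0b +1184.211ms=3/2b
2) 1184.211ms=3/2b +1184.211ms=3/2b
Σ=3b of 3 (76bpm 3/8) — PASS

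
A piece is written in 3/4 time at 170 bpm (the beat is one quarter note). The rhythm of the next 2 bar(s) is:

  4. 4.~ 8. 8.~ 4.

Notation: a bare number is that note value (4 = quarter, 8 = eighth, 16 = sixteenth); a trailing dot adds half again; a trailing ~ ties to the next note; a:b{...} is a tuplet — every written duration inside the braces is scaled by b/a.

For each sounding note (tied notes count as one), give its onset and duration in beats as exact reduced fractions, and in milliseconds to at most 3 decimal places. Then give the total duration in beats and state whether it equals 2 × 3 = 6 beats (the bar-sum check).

1) 0.0ms=0b +529.412ms=3/2b
2) 529.412ms=3/2b +794.118ms=9/4b
3) 1323.529ms=15/4b +794.118ms=9/4b
Σ=6b of 6 (170bpm 3/4) — PASS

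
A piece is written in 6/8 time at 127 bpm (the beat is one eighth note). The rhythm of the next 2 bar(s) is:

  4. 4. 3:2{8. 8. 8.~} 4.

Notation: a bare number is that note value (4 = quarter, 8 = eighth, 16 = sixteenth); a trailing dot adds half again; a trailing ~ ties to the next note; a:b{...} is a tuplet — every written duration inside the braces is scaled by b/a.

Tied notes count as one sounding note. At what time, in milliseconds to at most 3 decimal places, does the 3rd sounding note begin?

1. 0.0ms @ 0 + 1417.323ms (3)
2. 1417.323ms @ 3 + 1417.323ms (3)
3. 2834.646ms @ 6 + 472.441ms (1)
4. 3307.087ms @ 7 + 472.441ms (1)
5. 3779.528ms @ 8 + 1889.764ms (4)

note 3 onset = 6b = 2834.646ms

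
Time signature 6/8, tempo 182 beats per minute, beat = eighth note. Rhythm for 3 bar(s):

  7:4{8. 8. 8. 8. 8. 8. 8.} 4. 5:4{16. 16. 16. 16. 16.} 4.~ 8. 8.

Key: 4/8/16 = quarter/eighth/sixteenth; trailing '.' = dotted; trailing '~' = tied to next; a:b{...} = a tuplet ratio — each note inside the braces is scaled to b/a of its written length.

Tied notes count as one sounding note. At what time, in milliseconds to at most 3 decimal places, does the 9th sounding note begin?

note 9 onset = 9b = 2967.033ms

1. 0.0ms @ 0 + 282.575ms (6/7)
2. 282.575ms @ 6/7 + 282.575ms (6/7)
3. 565.149ms @ 12/7 + 282.575ms (6/7)
4. 847.724ms @ 18/7 + 282.575ms (6/7)
5. 1130.298ms @ 24/7 + 282.575ms (6/7)
6. 1412.873ms @ 30/7 + 282.575ms (6/7)
7. 1695.447ms @ 36/7 + 282.575ms (6/7)
8. 1978.022ms @ 6 + 989.011ms (3)
9. 2967.033ms @ 9 + 197.802ms (3/5)
10. 3164.835ms @ 48/5 + 197.802ms (3/5)
11. 3362.637ms @ 51/5 + 197.802ms (3/5)
12. 3560.44ms @ 54/5 + 197.802ms (3/5)
13. 3758.242ms @ 57/5 + 197.802ms (3/5)
14. 3956.044ms @ 12 + 1483.516ms (9/2)
15. 5439.56ms @ 33/2 + 494.505ms (3/2)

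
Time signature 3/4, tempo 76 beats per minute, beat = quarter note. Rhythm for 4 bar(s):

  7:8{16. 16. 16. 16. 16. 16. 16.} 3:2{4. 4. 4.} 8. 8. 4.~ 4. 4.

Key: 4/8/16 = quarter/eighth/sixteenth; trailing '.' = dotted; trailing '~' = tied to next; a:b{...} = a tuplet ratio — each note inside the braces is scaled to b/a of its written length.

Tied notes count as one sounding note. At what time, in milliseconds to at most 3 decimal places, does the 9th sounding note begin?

note 9 onset = 4b = 3157.895ms

1. 0.0ms @ 0 + 338.346ms (3/7)
2. 338.346ms @ 3/7 + 338.346ms (3/7)
3. 676.692ms @ 6/7 + 338.346ms (3/7)
4. 1015.038ms @ 9/7 + 338.346ms (3/7)
5. 1353.383ms @ 12/7 + 338.346ms (3/7)
6. 1691.729ms @ 15/7 + 338.346ms (3/7)
7. 2030.075ms @ 18/7 + 338.346ms (3/7)
8. 2368.421ms @ 3 + 789.474ms (1)
9. 3157.895ms @ 4 + 789.474ms (1)
10. 3947.368ms @ 5 + 789.474ms (1)
11. 4736.842ms @ 6 + 592.105ms (3/4)
12. 5328.947ms @ 27/4 + 592.105ms (3/4)
13. 5921.053ms @ 15/2 + 2368.421ms (3)
14. 8289.474ms @ 21/2 + 1184.211ms (3/2)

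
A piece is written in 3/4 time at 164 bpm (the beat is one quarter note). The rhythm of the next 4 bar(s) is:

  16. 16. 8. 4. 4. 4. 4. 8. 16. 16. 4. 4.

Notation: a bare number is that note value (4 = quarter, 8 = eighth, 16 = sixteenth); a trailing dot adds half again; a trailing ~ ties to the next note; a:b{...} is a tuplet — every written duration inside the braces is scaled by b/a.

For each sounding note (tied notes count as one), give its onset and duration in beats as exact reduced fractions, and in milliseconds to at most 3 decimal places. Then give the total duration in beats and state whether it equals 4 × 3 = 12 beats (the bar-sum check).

1) 0.0ms=0b +137.195ms=3/8b
2) 137.195ms=3/8b +137.195ms=3/8b
3) 274.39ms=3/4b +274.39ms=3/4b
4) 548.78ms=3/2b +548.78ms=3/2b
5) 1097.561ms=3b +548.78ms=3/2b
6) 1646.341ms=9/2b +548.78ms=3/2b
7) 2195.122ms=6b +548.78ms=3/2b
8) 2743.902ms=15/2b +274.39ms=3/4b
9) 3018.293ms=33/4b +137.195ms=3/8b
10) 3155.488ms=69/8b +137.195ms=3/8b
11) 3292.683ms=9b +548.78ms=3/2b
12) 3841.463ms=21/2b +548.78ms=3/2b
Σ=12b of 12 (164bpm 3/4) — PASS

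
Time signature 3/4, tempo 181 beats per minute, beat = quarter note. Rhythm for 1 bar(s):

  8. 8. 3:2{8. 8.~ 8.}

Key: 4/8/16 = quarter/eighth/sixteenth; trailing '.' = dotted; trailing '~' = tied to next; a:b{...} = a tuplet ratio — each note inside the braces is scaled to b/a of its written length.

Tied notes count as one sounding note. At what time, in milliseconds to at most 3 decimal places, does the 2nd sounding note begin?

1. 0.0ms @ 0 + 248.619ms (3/4)
2. 248.619ms @ 3/4 + 248.619ms (3/4)
3. 497.238ms @ 3/2 + 165.746ms (1/2)
4. 662.983ms @ 2 + 331.492ms (1)

note 2 onset = 3/4b = 248.619ms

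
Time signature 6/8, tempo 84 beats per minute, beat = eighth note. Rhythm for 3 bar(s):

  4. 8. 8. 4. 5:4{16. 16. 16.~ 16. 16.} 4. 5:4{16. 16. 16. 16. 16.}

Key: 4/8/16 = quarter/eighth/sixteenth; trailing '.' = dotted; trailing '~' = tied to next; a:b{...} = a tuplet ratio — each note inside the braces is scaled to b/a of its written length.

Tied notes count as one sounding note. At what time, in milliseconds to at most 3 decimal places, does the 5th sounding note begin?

1. 0.0ms @ 0 + 2142.857ms (3)
2. 2142.857ms @ 3 + 1071.429ms (3/2)
3. 3214.286ms @ 9/2 + 1071.429ms (3/2)
4. 4285.714ms @ 6 + 2142.857ms (3)
5. 6428.571ms @ 9 + 428.571ms (3/5)
6. 6857.143ms @ 48/5 + 428.571ms (3/5)
7. 7285.714ms @ 51/5 + 857.143ms (6/5)
8. 8142.857ms @ 57/5 + 428.571ms (3/5)
9. 8571.429ms @ 12 + 2142.857ms (3)
10. 10714.286ms @ 15 + 428.571ms (3/5)
11. 11142.857ms @ 78/5 + 428.571ms (3/5)
12. 11571.429ms @ 81/5 + 428.571ms (3/5)
13. 12000.0ms @ 84/5 + 428.571ms (3/5)
14. 12428.571ms @ 87/5 + 428.571ms (3/5)

note 5 onset = 9b = 6428.571ms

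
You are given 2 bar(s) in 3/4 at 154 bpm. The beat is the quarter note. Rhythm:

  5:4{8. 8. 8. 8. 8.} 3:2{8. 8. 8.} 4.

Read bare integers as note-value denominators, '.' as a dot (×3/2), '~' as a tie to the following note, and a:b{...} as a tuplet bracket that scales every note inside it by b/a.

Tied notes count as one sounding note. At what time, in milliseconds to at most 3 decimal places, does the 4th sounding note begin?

1. 0.0ms @ 0 + 233.766ms (3/5)
2. 233.766ms @ 3/5 + 233.766ms (3/5)
3. 467.532ms @ 6/5 + 233.766ms (3/5)
4. 701.299ms @ 9/5 + 233.766ms (3/5)
5. 935.065ms @ 12/5 + 233.766ms (3/5)
6. 1168.831ms @ 3 + 194.805ms (1/2)
7. 1363.636ms @ 7/2 + 194.805ms (1/2)
8. 1558.442ms @ 4 + 194.805ms (1/2)
9. 1753.247ms @ 9/2 + 584.416ms (3/2)

note 4 onset = 9/5b = 701.299ms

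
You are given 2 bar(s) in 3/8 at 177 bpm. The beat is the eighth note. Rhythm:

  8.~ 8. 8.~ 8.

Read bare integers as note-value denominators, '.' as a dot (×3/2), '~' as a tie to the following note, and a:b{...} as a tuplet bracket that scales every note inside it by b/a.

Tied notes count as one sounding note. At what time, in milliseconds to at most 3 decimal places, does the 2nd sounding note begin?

1. 0.0ms @ 0 + 1016.949ms (3)
2. 1016.949ms @ 3 + 1016.949ms (3)

note 2 onset = 3b = 1016.949ms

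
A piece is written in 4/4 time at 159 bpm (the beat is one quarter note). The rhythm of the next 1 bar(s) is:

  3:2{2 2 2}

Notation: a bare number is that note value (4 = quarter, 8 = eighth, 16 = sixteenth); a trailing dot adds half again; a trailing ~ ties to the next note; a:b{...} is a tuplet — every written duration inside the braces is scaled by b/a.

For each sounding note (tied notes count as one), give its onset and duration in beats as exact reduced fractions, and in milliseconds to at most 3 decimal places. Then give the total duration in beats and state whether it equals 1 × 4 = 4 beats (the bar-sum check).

1) 0.0ms=0b +503.145ms=4/3b
2) 503.145ms=4/3b +503.145ms=4/3b
3) 1006.289ms=8/3b +503.145ms=4/3b
Σ=4b of 4 (159bpm 4/4) — PASS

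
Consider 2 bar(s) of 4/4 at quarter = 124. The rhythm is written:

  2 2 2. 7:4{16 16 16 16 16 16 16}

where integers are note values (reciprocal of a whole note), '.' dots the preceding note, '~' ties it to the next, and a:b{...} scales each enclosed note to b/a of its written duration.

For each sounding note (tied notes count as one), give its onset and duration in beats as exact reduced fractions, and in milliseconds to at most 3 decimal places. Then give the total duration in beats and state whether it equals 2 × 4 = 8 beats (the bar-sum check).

1) 0.0ms=0b +967.742ms=2b
2) 967.742ms=2b +967.742ms=2b
3) 1935.484ms=4b +1451.613ms=3b
4) 3387.097ms=7b +69.124ms=1/7b
5) 3456.221ms=50/7b +69.124ms=1/7b
6) 3525.346ms=51/7b +69.124ms=1/7b
7) 3594.47ms=52/7b +69.124ms=1/7b
8) 3663.594ms=53/7b +69.124ms=1/7b
9) 3732.719ms=54/7b +69.124ms=1/7b
10) 3801.843ms=55/7b +69.124ms=1/7b
Σ=8b of 8 (124bpm 4/4) — PASS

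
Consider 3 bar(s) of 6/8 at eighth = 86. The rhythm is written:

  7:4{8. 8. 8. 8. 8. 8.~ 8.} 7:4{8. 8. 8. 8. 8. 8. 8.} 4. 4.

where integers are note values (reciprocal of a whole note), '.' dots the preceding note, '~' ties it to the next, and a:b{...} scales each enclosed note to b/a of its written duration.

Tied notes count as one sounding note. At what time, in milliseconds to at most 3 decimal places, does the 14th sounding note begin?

note 14 onset = 12b = 8372.093ms

1. 0.0ms @ 0 + 598.007ms (6/7)
2. 598.007ms @ 6/7 + 598.007ms (6/7)
3. 1196.013ms @ 12/7 + 598.007ms (6/7)
4. 1794.02ms @ 18/7 + 598.007ms (6/7)
5. 2392.027ms @ 24/7 + 598.007ms (6/7)
6. 2990.033ms @ 30/7 + 1196.013ms (12/7)
7. 4186.047ms @ 6 + 598.007ms (6/7)
8. 4784.053ms @ 48/7 + 598.007ms (6/7)
9. 5382.06ms @ 54/7 + 598.007ms (6/7)
10. 5980.066ms @ 60/7 + 598.007ms (6/7)
11. 6578.073ms @ 66/7 + 598.007ms (6/7)
12. 7176.08ms @ 72/7 + 598.007ms (6/7)
13. 7774.086ms @ 78/7 + 598.007ms (6/7)
14. 8372.093ms @ 12 + 2093.023ms (3)
15. 10465.116ms @ 15 + 2093.023ms (3)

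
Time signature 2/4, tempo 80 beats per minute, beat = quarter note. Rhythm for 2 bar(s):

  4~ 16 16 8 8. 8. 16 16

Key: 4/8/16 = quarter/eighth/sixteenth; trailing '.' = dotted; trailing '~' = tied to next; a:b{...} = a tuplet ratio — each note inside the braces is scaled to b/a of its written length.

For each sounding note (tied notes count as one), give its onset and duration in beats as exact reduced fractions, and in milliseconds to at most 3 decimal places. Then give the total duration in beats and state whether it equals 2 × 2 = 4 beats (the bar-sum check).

1) 0.0ms=0b +937.5ms=5/4b
2) 937.5ms=5/4b +187.5ms=1/4b
3) 1125.0ms=3/2b +375.0ms=1/2b
4) 1500.0ms=2b +562.5ms=3/4b
5) 2062.5ms=11/4b +562.5ms=3/4b
6) 2625.0ms=7/2b +187.5ms=1/4b
7) 2812.5ms=15/4b +187.5ms=1/4b
Σ=4b of 4 (80bpm 2/4) — PASS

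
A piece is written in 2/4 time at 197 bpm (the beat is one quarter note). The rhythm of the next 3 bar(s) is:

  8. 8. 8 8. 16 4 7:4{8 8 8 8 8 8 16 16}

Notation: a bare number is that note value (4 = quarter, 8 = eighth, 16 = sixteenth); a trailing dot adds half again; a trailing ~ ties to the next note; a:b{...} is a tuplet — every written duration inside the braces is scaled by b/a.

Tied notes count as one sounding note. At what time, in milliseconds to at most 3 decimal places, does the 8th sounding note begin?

note 8 onset = 30/7b = 1305.294ms

1. 0.0ms @ 0 + 228.426ms (3/4)
2. 228.426ms @ 3/4 + 228.426ms (3/4)
3. 456.853ms @ 3/2 + 152.284ms (1/2)
4. 609.137ms @ 2 + 228.426ms (3/4)
5. 837.563ms @ 11/4 + 76.142ms (1/4)
6. 913.706ms @ 3 + 304.569ms (1)
7. 1218.274ms @ 4 + 87.02ms (2/7)
8. 1305.294ms @ 30/7 + 87.02ms (2/7)
9. 1392.313ms @ 32/7 + 87.02ms (2/7)
10. 1479.333ms @ 34/7 + 87.02ms (2/7)
11. 1566.352ms @ 36/7 + 87.02ms (2/7)
12. 1653.372ms @ 38/7 + 87.02ms (2/7)
13. 1740.392ms @ 40/7 + 43.51ms (1/7)
14. 1783.901ms @ 41/7 + 43.51ms (1/7)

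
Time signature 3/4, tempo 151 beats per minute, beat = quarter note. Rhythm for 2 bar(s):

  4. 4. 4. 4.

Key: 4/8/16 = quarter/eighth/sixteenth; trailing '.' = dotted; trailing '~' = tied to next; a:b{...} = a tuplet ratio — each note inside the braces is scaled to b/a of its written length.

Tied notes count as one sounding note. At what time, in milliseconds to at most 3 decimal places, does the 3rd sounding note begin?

1. 0.0ms @ 0 + 596.026ms (3/2)
2. 596.026ms @ 3/2 + 596.026ms (3/2)
3. 1192.053ms @ 3 + 596.026ms (3/2)
4. 1788.079ms @ 9/2 + 596.026ms (3/2)

note 3 onset = 3b = 1192.053ms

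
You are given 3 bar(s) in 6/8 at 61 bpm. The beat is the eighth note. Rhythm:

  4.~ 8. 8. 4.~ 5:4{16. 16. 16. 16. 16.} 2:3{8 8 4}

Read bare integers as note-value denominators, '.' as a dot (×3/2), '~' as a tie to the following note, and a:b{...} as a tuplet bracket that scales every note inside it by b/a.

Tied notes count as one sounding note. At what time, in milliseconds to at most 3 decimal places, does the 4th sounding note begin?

note 4 onset = 48/5b = 9442.623ms

1. 0.0ms @ 0 + 4426.23ms (9/2)
2. 4426.23ms @ 9/2 + 1475.41ms (3/2)
3. 5901.639ms @ 6 + 3540.984ms (18/5)
4. 9442.623ms @ 48/5 + 590.164ms (3/5)
5. 10032.787ms @ 51/5 + 590.164ms (3/5)
6. 10622.951ms @ 54/5 + 590.164ms (3/5)
7. 11213.115ms @ 57/5 + 590.164ms (3/5)
8. 11803.279ms @ 12 + 1475.41ms (3/2)
9. 13278.689ms @ 27/2 + 1475.41ms (3/2)
10. 14754.098ms @ 15 + 2950.82ms (3)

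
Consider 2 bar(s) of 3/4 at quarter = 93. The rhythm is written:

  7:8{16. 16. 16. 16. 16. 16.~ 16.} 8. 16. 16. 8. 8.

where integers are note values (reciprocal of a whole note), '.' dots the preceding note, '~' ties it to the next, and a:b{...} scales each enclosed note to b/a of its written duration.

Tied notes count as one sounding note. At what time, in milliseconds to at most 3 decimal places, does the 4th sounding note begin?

1. 0.0ms @ 0 + 276.498ms (3/7)
2. 276.498ms @ 3/7 + 276.498ms (3/7)
3. 552.995ms @ 6/7 + 276.498ms (3/7)
4. 829.493ms @ 9/7 + 276.498ms (3/7)
5. 1105.991ms @ 12/7 + 276.498ms (3/7)
6. 1382.488ms @ 15/7 + 552.995ms (6/7)
7. 1935.484ms @ 3 + 483.871ms (3/4)
8. 2419.355ms @ 15/4 + 241.935ms (3/8)
9. 2661.29ms @ 33/8 + 241.935ms (3/8)
10. 2903.226ms @ 9/2 + 483.871ms (3/4)
11. 3387.097ms @ 21/4 + 483.871ms (3/4)

note 4 onset = 9/7b = 829.493ms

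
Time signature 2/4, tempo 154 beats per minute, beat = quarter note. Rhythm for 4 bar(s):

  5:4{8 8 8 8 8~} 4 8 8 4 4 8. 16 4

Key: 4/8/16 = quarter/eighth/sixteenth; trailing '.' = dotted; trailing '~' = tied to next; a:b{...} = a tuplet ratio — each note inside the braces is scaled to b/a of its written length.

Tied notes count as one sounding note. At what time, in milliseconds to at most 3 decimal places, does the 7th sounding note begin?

1. 0.0ms @ 0 + 155.844ms (2/5)
2. 155.844ms @ 2/5 + 155.844ms (2/5)
3. 311.688ms @ 4/5 + 155.844ms (2/5)
4. 467.532ms @ 6/5 + 155.844ms (2/5)
5. 623.377ms @ 8/5 + 545.455ms (7/5)
6. 1168.831ms @ 3 + 194.805ms (1/2)
7. 1363.636ms @ 7/2 + 194.805ms (1/2)
8. 1558.442ms @ 4 + 389.61ms (1)
9. 1948.052ms @ 5 + 389.61ms (1)
10. 2337.662ms @ 6 + 292.208ms (3/4)
11. 2629.87ms @ 27/4 + 97.403ms (1/4)
12. 2727.273ms @ 7 + 389.61ms (1)

note 7 onset = 7/2b = 1363.636ms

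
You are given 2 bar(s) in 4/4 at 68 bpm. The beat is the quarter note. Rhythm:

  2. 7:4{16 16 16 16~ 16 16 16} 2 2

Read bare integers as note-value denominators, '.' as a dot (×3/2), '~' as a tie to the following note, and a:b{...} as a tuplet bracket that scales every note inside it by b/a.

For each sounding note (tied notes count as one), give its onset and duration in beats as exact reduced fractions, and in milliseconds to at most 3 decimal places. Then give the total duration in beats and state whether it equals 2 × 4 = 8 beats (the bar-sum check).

1) 0.0ms=0b +2647.059ms=3b
2) 2647.059ms=3b +126.05ms=1/7b
3) 2773.109ms=22/7b +126.05ms=1/7b
4) 2899.16ms=23/7b +126.05ms=1/7b
5) 3025.21ms=24/7b +252.101ms=2/7b
6) 3277.311ms=26/7b +126.05ms=1/7b
7) 3403.361ms=27/7b +126.05ms=1/7b
8) 3529.412ms=4b +1764.706ms=2b
9) 5294.118ms=6b +1764.706ms=2b
Σ=8b of 8 (68bpm 4/4) — PASS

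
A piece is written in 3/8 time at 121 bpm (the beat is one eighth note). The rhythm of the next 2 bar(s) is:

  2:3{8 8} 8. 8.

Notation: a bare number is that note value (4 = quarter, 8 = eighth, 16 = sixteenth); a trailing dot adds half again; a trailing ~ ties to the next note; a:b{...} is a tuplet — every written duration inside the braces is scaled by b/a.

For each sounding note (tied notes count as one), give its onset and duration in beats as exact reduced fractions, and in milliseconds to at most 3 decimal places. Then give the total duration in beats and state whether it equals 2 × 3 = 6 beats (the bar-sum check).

1) 0.0ms=0b +743.802ms=3/2b
2) 743.802ms=3/2b +743.802ms=3/2b
3) 1487.603ms=3b +743.802ms=3/2b
4) 2231.405ms=9/2b +743.802ms=3/2b
Σ=6b of 6 (121bpm 3/8) — PASS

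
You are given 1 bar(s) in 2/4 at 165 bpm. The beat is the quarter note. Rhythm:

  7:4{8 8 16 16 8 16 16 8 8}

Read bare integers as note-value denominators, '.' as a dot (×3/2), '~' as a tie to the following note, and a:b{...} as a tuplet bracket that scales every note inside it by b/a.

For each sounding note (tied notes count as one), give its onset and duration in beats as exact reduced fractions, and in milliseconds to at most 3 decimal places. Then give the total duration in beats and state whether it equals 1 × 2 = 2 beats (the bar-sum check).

1) 0.0ms=0b +103.896ms=2/7b
2) 103.896ms=2/7b +103.896ms=2/7b
3) 207.792ms=4/7b +51.948ms=1/7b
4) 259.74ms=5/7b +51.948ms=1/7b
5) 311.688ms=6/7b +103.896ms=2/7b
6) 415.584ms=8/7b +51.948ms=1/7b
7) 467.532ms=9/7b +51.948ms=1/7b
8) 519.481ms=10/7b +103.896ms=2/7b
9) 623.377ms=12/7b +103.896ms=2/7b
Σ=2b of 2 (165bpm 2/4) — PASS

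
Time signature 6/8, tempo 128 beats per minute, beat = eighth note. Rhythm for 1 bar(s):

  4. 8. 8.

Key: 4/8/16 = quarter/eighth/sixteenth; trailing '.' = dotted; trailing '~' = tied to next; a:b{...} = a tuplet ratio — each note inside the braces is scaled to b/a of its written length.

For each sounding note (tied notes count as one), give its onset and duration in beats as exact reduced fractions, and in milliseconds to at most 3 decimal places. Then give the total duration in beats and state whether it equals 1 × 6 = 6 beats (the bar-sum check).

1) 0.0ms=0b +1406.25ms=3b
2) 1406.25ms=3b +703.125ms=3/2b
3) 2109.375ms=9/2b +703.125ms=3/2b
Σ=6b of 6 (128bpm 6/8) — PASS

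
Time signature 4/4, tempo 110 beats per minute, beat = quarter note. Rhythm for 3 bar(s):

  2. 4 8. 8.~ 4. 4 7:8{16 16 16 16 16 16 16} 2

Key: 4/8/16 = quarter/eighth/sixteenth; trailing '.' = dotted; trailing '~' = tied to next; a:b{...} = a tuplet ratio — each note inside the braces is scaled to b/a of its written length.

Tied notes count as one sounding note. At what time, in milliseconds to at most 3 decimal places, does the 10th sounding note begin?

1. 0.0ms @ 0 + 1636.364ms (3)
2. 1636.364ms @ 3 + 545.455ms (1)
3. 2181.818ms @ 4 + 409.091ms (3/4)
4. 2590.909ms @ 19/4 + 1227.273ms (9/4)
5. 3818.182ms @ 7 + 545.455ms (1)
6. 4363.636ms @ 8 + 155.844ms (2/7)
7. 4519.481ms @ 58/7 + 155.844ms (2/7)
8. 4675.325ms @ 60/7 + 155.844ms (2/7)
9. 4831.169ms @ 62/7 + 155.844ms (2/7)
10. 4987.013ms @ 64/7 + 155.844ms (2/7)
11. 5142.857ms @ 66/7 + 155.844ms (2/7)
12. 5298.701ms @ 68/7 + 155.844ms (2/7)
13. 5454.545ms @ 10 + 1090.909ms (2)

note 10 onset = 64/7b = 4987.013ms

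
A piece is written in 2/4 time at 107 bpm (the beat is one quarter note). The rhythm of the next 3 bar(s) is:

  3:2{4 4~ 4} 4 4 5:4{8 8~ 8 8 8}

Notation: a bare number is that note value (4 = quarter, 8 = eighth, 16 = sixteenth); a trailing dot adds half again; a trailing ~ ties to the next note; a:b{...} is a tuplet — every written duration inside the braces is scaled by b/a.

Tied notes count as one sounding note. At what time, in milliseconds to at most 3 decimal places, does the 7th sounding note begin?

1. 0.0ms @ 0 + 373.832ms (2/3)
2. 373.832ms @ 2/3 + 747.664ms (4/3)
3. 1121.495ms @ 2 + 560.748ms (1)
4. 1682.243ms @ 3 + 560.748ms (1)
5. 2242.991ms @ 4 + 224.299ms (2/5)
6. 2467.29ms @ 22/5 + 448.598ms (4/5)
7. 2915.888ms @ 26/5 + 224.299ms (2/5)
8. 3140.187ms @ 28/5 + 224.299ms (2/5)

note 7 onset = 26/5b = 2915.888ms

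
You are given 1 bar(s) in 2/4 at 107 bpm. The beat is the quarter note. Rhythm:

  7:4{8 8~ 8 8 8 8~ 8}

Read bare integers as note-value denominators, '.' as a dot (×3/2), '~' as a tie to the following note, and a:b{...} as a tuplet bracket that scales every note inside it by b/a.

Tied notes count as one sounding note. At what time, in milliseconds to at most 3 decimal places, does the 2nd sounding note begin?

note 2 onset = 2/7b = 160.214ms

1. 0.0ms @ 0 + 160.214ms (2/7)
2. 160.214ms @ 2/7 + 320.427ms (4/7)
3. 480.641ms @ 6/7 + 160.214ms (2/7)
4. 640.854ms @ 8/7 + 160.214ms (2/7)
5. 801.068ms @ 10/7 + 320.427ms (4/7)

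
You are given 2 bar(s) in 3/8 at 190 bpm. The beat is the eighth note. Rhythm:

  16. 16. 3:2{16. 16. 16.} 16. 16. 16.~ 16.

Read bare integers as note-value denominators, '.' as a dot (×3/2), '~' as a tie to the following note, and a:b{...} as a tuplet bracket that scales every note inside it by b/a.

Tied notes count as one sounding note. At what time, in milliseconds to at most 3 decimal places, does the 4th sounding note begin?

1. 0.0ms @ 0 + 236.842ms (3/4)
2. 236.842ms @ 3/4 + 236.842ms (3/4)
3. 473.684ms @ 3/2 + 157.895ms (1/2)
4. 631.579ms @ 2 + 157.895ms (1/2)
5. 789.474ms @ 5/2 + 157.895ms (1/2)
6. 947.368ms @ 3 + 236.842ms (3/4)
7. 1184.211ms @ 15/4 + 236.842ms (3/4)
8. 1421.053ms @ 9/2 + 473.684ms (3/2)

note 4 onset = 2b = 631.579ms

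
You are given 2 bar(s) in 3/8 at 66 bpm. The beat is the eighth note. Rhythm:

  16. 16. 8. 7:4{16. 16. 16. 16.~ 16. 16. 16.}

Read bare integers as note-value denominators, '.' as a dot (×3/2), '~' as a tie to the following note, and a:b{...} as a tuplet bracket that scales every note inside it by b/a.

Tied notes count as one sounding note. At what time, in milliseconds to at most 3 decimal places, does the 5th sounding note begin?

1. 0.0ms @ 0 + 681.818ms (3/4)
2. 681.818ms @ 3/4 + 681.818ms (3/4)
3. 1363.636ms @ 3/2 + 1363.636ms (3/2)
4. 2727.273ms @ 3 + 389.61ms (3/7)
5. 3116.883ms @ 24/7 + 389.61ms (3/7)
6. 3506.494ms @ 27/7 + 389.61ms (3/7)
7. 3896.104ms @ 30/7 + 779.221ms (6/7)
8. 4675.325ms @ 36/7 + 389.61ms (3/7)
9. 5064.935ms @ 39/7 + 389.61ms (3/7)

note 5 onset = 24/7b = 3116.883ms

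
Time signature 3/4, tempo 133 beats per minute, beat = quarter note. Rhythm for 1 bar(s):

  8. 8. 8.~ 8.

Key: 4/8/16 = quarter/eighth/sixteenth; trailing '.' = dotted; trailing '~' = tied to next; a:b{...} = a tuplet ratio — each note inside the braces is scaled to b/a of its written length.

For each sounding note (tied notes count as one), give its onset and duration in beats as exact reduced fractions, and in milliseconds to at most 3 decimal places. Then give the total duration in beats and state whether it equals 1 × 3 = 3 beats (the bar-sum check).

1) 0.0ms=0b +338.346ms=3/4b
2) 338.346ms=3/4b +338.346ms=3/4b
3) 676.692ms=3/2b +676.692ms=3/2b
Σ=3b of 3 (133bpm 3/4) — PASS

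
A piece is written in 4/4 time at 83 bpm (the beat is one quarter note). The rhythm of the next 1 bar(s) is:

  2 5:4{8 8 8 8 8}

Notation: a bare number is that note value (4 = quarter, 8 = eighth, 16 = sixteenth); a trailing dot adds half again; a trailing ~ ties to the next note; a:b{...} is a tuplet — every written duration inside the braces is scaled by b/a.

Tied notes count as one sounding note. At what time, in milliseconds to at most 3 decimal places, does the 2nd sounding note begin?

note 2 onset = 2b = 1445.783ms

1. 0.0ms @ 0 + 1445.783ms (2)
2. 1445.783ms @ 2 + 289.157ms (2/5)
3. 1734.94ms @ 12/5 + 289.157ms (2/5)
4. 2024.096ms @ 14/5 + 289.157ms (2/5)
5. 2313.253ms @ 16/5 + 289.157ms (2/5)
6. 2602.41ms @ 18/5 + 289.157ms (2/5)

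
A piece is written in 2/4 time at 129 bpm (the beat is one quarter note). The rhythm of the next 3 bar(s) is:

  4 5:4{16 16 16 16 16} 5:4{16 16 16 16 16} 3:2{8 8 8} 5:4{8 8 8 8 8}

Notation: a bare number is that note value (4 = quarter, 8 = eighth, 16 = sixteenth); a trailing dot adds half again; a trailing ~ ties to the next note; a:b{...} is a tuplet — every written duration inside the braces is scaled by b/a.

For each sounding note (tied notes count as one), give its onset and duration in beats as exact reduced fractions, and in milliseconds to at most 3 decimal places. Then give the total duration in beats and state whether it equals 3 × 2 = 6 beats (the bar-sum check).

1) 0.0ms=0b +465.116ms=1b
2) 465.116ms=1b +93.023ms=1/5b
3) 558.14ms=6/5b +93.023ms=1/5b
4) 651.163ms=7/5b +93.023ms=1/5b
5) 744.186ms=8/5b +93.023ms=1/5b
6) 837.209ms=9/5b +93.023ms=1/5b
7) 930.233ms=2b +93.023ms=1/5b
8) 1023.256ms=11/5b +93.023ms=1/5b
9) 1116.279ms=12/5b +93.023ms=1/5b
10) 1209.302ms=13/5b +93.023ms=1/5b
11) 1302.326ms=14/5b +93.023ms=1/5b
12) 1395.349ms=3b +155.039ms=1/3b
13) 1550.388ms=10/3b +155.039ms=1/3b
14) 1705.426ms=11/3b +155.039ms=1/3b
15) 1860.465ms=4b +186.047ms=2/5b
16) 2046.512ms=22/5b +186.047ms=2/5b
17) 2232.558ms=24/5b +186.047ms=2/5b
18) 2418.605ms=26/5b +186.047ms=2/5b
19) 2604.651ms=28/5b +186.047ms=2/5b
Σ=6b of 6 (129bpm 2/4) — PASS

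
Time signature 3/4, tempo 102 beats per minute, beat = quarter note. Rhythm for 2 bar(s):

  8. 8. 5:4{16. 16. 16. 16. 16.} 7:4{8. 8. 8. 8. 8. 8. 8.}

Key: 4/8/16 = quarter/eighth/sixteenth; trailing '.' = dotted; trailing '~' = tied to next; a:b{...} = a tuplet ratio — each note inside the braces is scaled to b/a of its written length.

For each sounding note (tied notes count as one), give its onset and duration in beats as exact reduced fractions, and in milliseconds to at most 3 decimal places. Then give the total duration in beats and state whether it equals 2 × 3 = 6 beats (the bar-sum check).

1) 0.0ms=0b +441.176ms=3/4b
2) 441.176ms=3/4b +441.176ms=3/4b
3) 882.353ms=3/2b +176.471ms=3/10b
4) 1058.824ms=9/5b +176.471ms=3/10b
5) 1235.294ms=21/10b +176.471ms=3/10b
6) 1411.765ms=12/5b +176.471ms=3/10b
7) 1588.235ms=27/10b +176.471ms=3/10b
8) 1764.706ms=3b +252.101ms=3/7b
9) 2016.807ms=24/7b +252.101ms=3/7b
10) 2268.908ms=27/7b +252.101ms=3/7b
11) 2521.008ms=30/7b +252.101ms=3/7b
12) 2773.109ms=33/7b +252.101ms=3/7b
13) 3025.21ms=36/7b +252.101ms=3/7b
14) 3277.311ms=39/7b +252.101ms=3/7b
Σ=6b of 6 (102bpm 3/4) — PASS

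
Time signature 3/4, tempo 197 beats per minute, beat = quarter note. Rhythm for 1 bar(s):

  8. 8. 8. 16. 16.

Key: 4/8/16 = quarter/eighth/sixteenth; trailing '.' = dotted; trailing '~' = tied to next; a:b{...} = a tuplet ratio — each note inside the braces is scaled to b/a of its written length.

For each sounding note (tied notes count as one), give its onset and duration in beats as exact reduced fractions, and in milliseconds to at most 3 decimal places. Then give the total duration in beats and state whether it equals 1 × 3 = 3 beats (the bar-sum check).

1) 0.0ms=0b +228.426ms=3/4b
2) 228.426ms=3/4b +228.426ms=3/4b
3) 456.853ms=3/2b +228.426ms=3/4b
4) 685.279ms=9/4b +114.213ms=3/8b
5) 799.492ms=21/8b +114.213ms=3/8b
Σ=3b of 3 (197bpm 3/4) — PASS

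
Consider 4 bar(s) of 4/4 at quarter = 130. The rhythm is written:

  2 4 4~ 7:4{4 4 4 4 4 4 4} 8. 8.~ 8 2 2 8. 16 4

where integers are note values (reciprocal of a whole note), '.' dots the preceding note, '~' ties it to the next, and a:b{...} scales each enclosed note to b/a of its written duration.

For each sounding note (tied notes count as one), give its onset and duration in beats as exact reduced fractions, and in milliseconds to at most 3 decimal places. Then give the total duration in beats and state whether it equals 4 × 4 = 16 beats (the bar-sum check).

1) 0.0ms=0b +923.077ms=2b
2) 923.077ms=2b +461.538ms=1b
3) 1384.615ms=3b +725.275ms=11/7b
4) 2109.89ms=32/7b +263.736ms=4/7b
5) 2373.626ms=36/7b +263.736ms=4/7b
6) 2637.363ms=40/7b +263.736ms=4/7b
7) 2901.099ms=44/7b +263.736ms=4/7b
8) 3164.835ms=48/7b +263.736ms=4/7b
9) 3428.571ms=52/7b +263.736ms=4/7b
10) 3692.308ms=8b +346.154ms=3/4b
11) 4038.462ms=35/4b +576.923ms=5/4b
12) 4615.385ms=10b +923.077ms=2b
13) 5538.462ms=12b +923.077ms=2b
14) 6461.538ms=14b +346.154ms=3/4b
15) 6807.692ms=59/4b +115.385ms=1/4b
16) 6923.077ms=15b +461.538ms=1b
Σ=16b of 16 (130bpm 4/4) — PASS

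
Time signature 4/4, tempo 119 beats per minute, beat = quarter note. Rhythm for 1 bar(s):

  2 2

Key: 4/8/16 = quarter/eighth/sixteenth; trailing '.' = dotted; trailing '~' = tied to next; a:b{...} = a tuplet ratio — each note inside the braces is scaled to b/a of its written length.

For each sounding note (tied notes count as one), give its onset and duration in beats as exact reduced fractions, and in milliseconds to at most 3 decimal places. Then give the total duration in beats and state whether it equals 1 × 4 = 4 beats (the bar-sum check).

1) 0.0ms=0b +1008.403ms=2b
2) 1008.403ms=2b +1008.403ms=2b
Σ=4b of 4 (119bpm 4/4) — PASS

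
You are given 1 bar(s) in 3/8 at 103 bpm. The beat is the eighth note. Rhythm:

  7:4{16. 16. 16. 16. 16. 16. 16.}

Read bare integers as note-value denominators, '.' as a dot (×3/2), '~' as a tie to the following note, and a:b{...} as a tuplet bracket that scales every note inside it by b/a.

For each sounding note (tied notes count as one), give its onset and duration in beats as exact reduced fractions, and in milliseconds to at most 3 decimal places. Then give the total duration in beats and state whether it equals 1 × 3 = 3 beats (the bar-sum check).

1) 0.0ms=0b +249.653ms=3/7b
2) 249.653ms=3/7b +249.653ms=3/7b
3) 499.307ms=6/7b +249.653ms=3/7b
4) 748.96ms=9/7b +249.653ms=3/7b
5) 998.613ms=12/7b +249.653ms=3/7b
6) 1248.266ms=15/7b +249.653ms=3/7b
7) 1497.92ms=18/7b +249.653ms=3/7b
Σ=3b of 3 (103bpm 3/8) — PASS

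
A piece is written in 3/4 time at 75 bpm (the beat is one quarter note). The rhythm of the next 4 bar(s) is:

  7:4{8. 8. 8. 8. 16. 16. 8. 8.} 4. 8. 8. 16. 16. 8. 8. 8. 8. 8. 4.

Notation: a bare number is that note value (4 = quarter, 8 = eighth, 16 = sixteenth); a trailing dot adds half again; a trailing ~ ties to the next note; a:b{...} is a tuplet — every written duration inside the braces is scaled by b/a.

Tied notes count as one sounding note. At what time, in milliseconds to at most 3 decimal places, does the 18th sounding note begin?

1. 0.0ms @ 0 + 342.857ms (3/7)
2. 342.857ms @ 3/7 + 342.857ms (3/7)
3. 685.714ms @ 6/7 + 342.857ms (3/7)
4. 1028.571ms @ 9/7 + 342.857ms (3/7)
5. 1371.429ms @ 12/7 + 171.429ms (3/14)
6. 1542.857ms @ 27/14 + 171.429ms (3/14)
7. 1714.286ms @ 15/7 + 342.857ms (3/7)
8. 2057.143ms @ 18/7 + 342.857ms (3/7)
9. 2400.0ms @ 3 + 1200.0ms (3/2)
10. 3600.0ms @ 9/2 + 600.0ms (3/4)
11. 4200.0ms @ 21/4 + 600.0ms (3/4)
12. 4800.0ms @ 6 + 300.0ms (3/8)
13. 5100.0ms @ 51/8 + 300.0ms (3/8)
14. 5400.0ms @ 27/4 + 600.0ms (3/4)
15. 6000.0ms @ 15/2 + 600.0ms (3/4)
16. 6600.0ms @ 33/4 + 600.0ms (3/4)
17. 7200.0ms @ 9 + 600.0ms (3/4)
18. 7800.0ms @ 39/4 + 600.0ms (3/4)
19. 8400.0ms @ 21/2 + 1200.0ms (3/2)

note 18 onset = 39/4b = 7800.0ms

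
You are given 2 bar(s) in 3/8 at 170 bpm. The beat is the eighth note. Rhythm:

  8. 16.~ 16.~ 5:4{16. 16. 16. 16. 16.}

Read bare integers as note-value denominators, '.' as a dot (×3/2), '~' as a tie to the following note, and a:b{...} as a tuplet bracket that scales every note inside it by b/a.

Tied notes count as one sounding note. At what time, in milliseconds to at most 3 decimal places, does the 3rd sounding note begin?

note 3 onset = 18/5b = 1270.588ms

1. 0.0ms @ 0 + 529.412ms (3/2)
2. 529.412ms @ 3/2 + 741.176ms (21/10)
3. 1270.588ms @ 18/5 + 211.765ms (3/5)
4. 1482.353ms @ 21/5 + 211.765ms (3/5)
5. 1694.118ms @ 24/5 + 211.765ms (3/5)
6. 1905.882ms @ 27/5 + 211.765ms (3/5)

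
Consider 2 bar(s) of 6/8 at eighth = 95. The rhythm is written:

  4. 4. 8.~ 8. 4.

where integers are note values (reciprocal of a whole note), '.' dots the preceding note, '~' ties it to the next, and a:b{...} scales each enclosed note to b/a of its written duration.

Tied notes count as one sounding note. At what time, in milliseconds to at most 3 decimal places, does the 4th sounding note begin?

1. 0.0ms @ 0 + 1894.737ms (3)
2. 1894.737ms @ 3 + 1894.737ms (3)
3. 3789.474ms @ 6 + 1894.737ms (3)
4. 5684.211ms @ 9 + 1894.737ms (3)

note 4 onset = 9b = 5684.211ms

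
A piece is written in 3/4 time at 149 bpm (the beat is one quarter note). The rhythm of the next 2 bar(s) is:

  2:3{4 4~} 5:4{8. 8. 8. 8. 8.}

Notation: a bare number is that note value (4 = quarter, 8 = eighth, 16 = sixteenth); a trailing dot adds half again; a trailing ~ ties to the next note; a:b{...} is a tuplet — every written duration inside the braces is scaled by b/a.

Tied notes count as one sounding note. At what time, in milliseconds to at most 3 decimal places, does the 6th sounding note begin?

1. 0.0ms @ 0 + 604.027ms (3/2)
2. 604.027ms @ 3/2 + 845.638ms (21/10)
3. 1449.664ms @ 18/5 + 241.611ms (3/5)
4. 1691.275ms @ 21/5 + 241.611ms (3/5)
5. 1932.886ms @ 24/5 + 241.611ms (3/5)
6. 2174.497ms @ 27/5 + 241.611ms (3/5)

note 6 onset = 27/5b = 2174.497ms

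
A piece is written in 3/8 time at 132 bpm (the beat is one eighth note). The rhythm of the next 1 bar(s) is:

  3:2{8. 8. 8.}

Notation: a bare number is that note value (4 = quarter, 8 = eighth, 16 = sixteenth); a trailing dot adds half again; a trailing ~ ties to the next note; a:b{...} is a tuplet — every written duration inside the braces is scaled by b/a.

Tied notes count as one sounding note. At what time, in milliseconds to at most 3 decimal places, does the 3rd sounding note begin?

note 3 onset = 2b = 909.091ms

1. 0.0ms @ 0 + 454.545ms (1)
2. 454.545ms @ 1 + 454.545ms (1)
3. 909.091ms @ 2 + 454.545ms (1)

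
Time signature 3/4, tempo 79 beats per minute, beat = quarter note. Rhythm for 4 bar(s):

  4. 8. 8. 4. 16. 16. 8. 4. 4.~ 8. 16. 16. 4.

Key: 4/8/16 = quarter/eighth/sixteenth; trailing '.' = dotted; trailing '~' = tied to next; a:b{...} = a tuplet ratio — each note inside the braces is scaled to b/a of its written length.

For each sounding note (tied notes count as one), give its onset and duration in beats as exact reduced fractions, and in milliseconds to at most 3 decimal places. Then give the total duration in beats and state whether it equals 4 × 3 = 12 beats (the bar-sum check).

1) 0.0ms=0b +1139.241ms=3/2b
2) 1139.241ms=3/2b +569.62ms=3/4b
3) 1708.861ms=9/4b +569.62ms=3/4b
4) 2278.481ms=3b +1139.241ms=3/2b
5) 3417.722ms=9/2b +284.81ms=3/8b
6) 3702.532ms=39/8b +284.81ms=3/8b
7) 3987.342ms=21/4b +569.62ms=3/4b
8) 4556.962ms=6b +1139.241ms=3/2b
9) 5696.203ms=15/2b +1708.861ms=9/4b
10) 7405.063ms=39/4b +284.81ms=3/8b
11) 7689.873ms=81/8b +284.81ms=3/8b
12) 7974.684ms=21/2b +1139.241ms=3/2b
Σ=12b of 12 (79bpm 3/4) — PASS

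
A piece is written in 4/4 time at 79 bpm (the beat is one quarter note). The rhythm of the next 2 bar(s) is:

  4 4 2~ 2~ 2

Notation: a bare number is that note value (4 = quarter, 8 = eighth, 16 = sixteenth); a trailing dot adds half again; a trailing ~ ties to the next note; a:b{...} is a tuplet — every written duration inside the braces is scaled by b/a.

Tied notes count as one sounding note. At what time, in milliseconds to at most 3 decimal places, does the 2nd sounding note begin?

note 2 onset = 1b = 759.494ms

1. 0.0ms @ 0 + 759.494ms (1)
2. 759.494ms @ 1 + 759.494ms (1)
3. 1518.987ms @ 2 + 4556.962ms (6)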